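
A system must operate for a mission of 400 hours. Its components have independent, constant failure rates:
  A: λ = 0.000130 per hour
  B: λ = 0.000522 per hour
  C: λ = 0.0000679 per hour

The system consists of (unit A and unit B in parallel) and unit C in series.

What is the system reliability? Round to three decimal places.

R(A) = exp(−0.000130 × 400) = 0.94933
R(B) = exp(−0.000522 × 400) = 0.81156
R(C) = exp(−0.0000679 × 400) = 0.97321
Parallel (A and B): 1 − (1 − 0.94933)(1 − 0.81156) = 0.99045
Series ([0.99045] and C): 0.99045 × 0.97321 = 0.964

0.964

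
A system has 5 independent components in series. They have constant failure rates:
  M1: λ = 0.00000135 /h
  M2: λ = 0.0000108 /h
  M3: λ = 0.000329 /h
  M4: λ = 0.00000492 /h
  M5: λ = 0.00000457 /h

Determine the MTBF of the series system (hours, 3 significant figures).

Series of exponential components: λ_sys = Σ λ_i
λ_sys = 0.00000135 + 0.0000108 + 0.000329 + 0.00000492 + 0.00000457 = 3.5064e-04 /h
MTBF = 1 / λ_sys = 2850 h

2850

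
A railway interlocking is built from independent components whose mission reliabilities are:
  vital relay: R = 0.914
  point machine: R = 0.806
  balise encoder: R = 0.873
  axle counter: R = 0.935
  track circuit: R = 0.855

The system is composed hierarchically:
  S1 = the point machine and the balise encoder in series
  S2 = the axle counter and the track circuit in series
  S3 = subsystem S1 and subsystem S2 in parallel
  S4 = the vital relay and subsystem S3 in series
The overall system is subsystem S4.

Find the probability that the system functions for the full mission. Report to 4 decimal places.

0.8597

Series (point machine and balise encoder): 0.806000 × 0.873000 = 0.703638
Series (axle counter and track circuit): 0.935000 × 0.855000 = 0.799425
Parallel ([0.703638] and [0.799425]): 1 − (1 − 0.703638)(1 − 0.799425) = 0.940557
Series (vital relay and [0.940557]): 0.914000 × 0.940557 = 0.8597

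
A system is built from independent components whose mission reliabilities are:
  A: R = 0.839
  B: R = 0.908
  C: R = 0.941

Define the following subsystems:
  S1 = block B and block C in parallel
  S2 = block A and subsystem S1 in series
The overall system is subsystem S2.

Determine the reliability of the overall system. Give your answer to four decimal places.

0.8344

Parallel (B and C): 1 − (1 − 0.908000)(1 − 0.941000) = 0.994572
Series (A and [0.994572]): 0.839000 × 0.994572 = 0.8344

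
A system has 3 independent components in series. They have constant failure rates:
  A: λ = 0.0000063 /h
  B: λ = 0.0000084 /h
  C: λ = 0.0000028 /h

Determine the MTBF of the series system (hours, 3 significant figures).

57100

Series of exponential components: λ_sys = Σ λ_i
λ_sys = 0.0000063 + 0.0000084 + 0.0000028 = 1.7500e-05 /h
MTBF = 1 / λ_sys = 57100 h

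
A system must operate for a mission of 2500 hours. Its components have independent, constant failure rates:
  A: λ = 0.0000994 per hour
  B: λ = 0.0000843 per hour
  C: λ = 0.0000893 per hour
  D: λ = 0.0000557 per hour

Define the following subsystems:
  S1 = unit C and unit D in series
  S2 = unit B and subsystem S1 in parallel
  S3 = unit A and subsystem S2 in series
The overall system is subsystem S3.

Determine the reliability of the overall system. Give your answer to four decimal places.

R(A) = exp(−0.0000994 × 2500) = 0.779970
R(B) = exp(−0.0000843 × 2500) = 0.809977
R(C) = exp(−0.0000893 × 2500) = 0.799915
R(D) = exp(−0.0000557 × 2500) = 0.870010
Series (C and D): 0.799915 × 0.870010 = 0.695934
Parallel (B and [0.695934]): 1 − (1 − 0.809977)(1 − 0.695934) = 0.942220
Series (A and [0.942220]): 0.779970 × 0.942220 = 0.7349

0.7349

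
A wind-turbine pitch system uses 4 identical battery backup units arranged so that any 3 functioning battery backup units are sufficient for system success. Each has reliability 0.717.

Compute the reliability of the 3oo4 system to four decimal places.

0.6815

R = Σ_{i=3}^{4} C(4,i) p^i (1−p)^{4−i} with p = 0.717
C(4,3)·0.717^3·0.283^1 = 0.417257
C(4,4)·0.717^4·0.283^0 = 0.264287
Sum = 0.6815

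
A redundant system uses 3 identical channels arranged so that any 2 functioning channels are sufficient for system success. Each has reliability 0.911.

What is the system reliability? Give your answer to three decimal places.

0.978

R = Σ_{i=2}^{3} C(3,i) p^i (1−p)^{3−i} with p = 0.911
C(3,2)·0.911^2·0.089^1 = 0.22159
C(3,3)·0.911^3·0.089^0 = 0.75606
Sum = 0.978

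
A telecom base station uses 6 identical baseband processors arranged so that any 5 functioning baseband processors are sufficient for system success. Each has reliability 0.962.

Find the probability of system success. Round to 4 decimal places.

0.9804

R = Σ_{i=5}^{6} C(6,i) p^i (1−p)^{6−i} with p = 0.962
C(6,5)·0.962^5·0.038^1 = 0.187850
C(6,6)·0.962^6·0.038^0 = 0.792593
Sum = 0.9804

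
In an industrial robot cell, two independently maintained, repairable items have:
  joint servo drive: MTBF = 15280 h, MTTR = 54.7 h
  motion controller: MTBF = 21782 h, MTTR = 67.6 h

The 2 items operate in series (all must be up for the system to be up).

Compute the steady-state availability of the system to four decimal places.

0.9934

A(joint servo drive) = MTBF/(MTBF+MTTR) = 15280/(15280+54.7) = 0.996433
A(motion controller) = MTBF/(MTBF+MTTR) = 21782/(21782+67.6) = 0.996906
Series availability: 0.996433 × 0.996906 = 0.9934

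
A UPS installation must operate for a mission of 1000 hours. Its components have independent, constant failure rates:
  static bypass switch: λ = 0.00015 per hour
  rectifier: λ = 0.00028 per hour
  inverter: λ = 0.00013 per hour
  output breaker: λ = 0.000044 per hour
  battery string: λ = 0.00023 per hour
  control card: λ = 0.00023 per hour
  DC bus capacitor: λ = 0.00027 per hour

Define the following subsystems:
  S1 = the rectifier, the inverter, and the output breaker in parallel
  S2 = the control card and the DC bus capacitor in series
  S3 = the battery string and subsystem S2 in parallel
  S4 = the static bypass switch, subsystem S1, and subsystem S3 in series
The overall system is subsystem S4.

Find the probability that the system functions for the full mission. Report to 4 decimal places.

0.7901

R(static bypass switch) = exp(−0.00015 × 1000) = 0.860708
R(rectifier) = exp(−0.00028 × 1000) = 0.755784
R(inverter) = exp(−0.00013 × 1000) = 0.878095
R(output breaker) = exp(−0.000044 × 1000) = 0.956954
R(battery string) = exp(−0.00023 × 1000) = 0.794534
R(control card) = exp(−0.00023 × 1000) = 0.794534
R(DC bus capacitor) = exp(−0.00027 × 1000) = 0.763379
Parallel (rectifier, inverter, and output breaker): 1 − (1 − 0.755784)(1 − 0.878095)(1 − 0.956954) = 0.998718
Series (control card and DC bus capacitor): 0.794534 × 0.763379 = 0.606531
Parallel (battery string and [0.606531]): 1 − (1 − 0.794534)(1 − 0.606531) = 0.919155
Series (static bypass switch, [0.998718], and [0.919155]): 0.860708 × 0.998718 × 0.919155 = 0.7901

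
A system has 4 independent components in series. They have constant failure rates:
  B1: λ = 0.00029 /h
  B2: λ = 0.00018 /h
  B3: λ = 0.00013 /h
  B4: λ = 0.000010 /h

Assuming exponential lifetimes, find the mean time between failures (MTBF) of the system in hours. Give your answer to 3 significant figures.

Series of exponential components: λ_sys = Σ λ_i
λ_sys = 0.00029 + 0.00018 + 0.00013 + 0.000010 = 6.1000e-04 /h
MTBF = 1 / λ_sys = 1640 h

1640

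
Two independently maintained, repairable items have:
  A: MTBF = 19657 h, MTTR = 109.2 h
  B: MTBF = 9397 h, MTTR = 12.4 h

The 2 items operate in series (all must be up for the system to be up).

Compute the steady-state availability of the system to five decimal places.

0.99316

A(A) = MTBF/(MTBF+MTTR) = 19657/(19657+109.2) = 0.994475
A(B) = MTBF/(MTBF+MTTR) = 9397/(9397+12.4) = 0.998682
Series availability: 0.994475 × 0.998682 = 0.99316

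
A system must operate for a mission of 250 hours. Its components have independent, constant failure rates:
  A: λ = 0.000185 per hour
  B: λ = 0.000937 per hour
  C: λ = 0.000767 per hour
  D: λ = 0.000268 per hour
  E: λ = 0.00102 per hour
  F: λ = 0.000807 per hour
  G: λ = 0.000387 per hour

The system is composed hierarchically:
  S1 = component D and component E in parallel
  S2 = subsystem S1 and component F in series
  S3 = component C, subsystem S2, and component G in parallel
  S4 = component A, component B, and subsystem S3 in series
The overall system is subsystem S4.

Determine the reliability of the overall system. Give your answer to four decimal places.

0.7530

R(A) = exp(−0.000185 × 250) = 0.954803
R(B) = exp(−0.000937 × 250) = 0.791164
R(C) = exp(−0.000767 × 250) = 0.825513
R(D) = exp(−0.000268 × 250) = 0.935195
R(E) = exp(−0.00102 × 250) = 0.774916
R(F) = exp(−0.000807 × 250) = 0.817299
R(G) = exp(−0.000387 × 250) = 0.907783
Parallel (D and E): 1 − (1 − 0.935195)(1 − 0.774916) = 0.985413
Series ([0.985413] and F): 0.985413 × 0.817299 = 0.805377
Parallel (C, [0.805377], and G): 1 − (1 − 0.825513)(1 − 0.805377)(1 − 0.907783) = 0.996868
Series (A, B, and [0.996868]): 0.954803 × 0.791164 × 0.996868 = 0.7530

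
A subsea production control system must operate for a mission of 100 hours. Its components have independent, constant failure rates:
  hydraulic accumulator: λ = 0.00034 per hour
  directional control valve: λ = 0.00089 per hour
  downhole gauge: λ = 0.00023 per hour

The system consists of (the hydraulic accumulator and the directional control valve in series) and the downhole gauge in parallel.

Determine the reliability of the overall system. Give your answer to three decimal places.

0.997

R(hydraulic accumulator) = exp(−0.00034 × 100) = 0.96657
R(directional control valve) = exp(−0.00089 × 100) = 0.91485
R(downhole gauge) = exp(−0.00023 × 100) = 0.97726
Series (hydraulic accumulator and directional control valve): 0.96657 × 0.91485 = 0.88427
Parallel ([0.88427] and downhole gauge): 1 − (1 − 0.88427)(1 − 0.97726) = 0.997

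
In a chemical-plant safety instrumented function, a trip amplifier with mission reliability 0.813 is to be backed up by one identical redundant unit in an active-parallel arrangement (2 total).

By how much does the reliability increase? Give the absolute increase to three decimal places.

R_before = 0.813
R_after = 1 − (1 − 0.813)^2 = 0.965
ΔR = 0.965 − 0.813 = 0.152

0.152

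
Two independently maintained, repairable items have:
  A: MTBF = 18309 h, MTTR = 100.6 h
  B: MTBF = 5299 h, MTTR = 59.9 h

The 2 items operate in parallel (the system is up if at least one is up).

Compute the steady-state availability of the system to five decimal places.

0.99994

A(A) = MTBF/(MTBF+MTTR) = 18309/(18309+100.6) = 0.994535
A(B) = MTBF/(MTBF+MTTR) = 5299/(5299+59.9) = 0.988822
Parallel availability: 1 − (1 − 0.994535)(1 − 0.988822) = 0.99994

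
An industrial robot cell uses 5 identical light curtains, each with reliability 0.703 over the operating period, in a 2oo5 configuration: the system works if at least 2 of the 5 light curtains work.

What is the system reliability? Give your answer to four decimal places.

0.9703

R = Σ_{i=2}^{5} C(5,i) p^i (1−p)^{5−i} with p = 0.703
C(5,2)·0.703^2·0.297^3 = 0.129473
C(5,3)·0.703^3·0.297^2 = 0.306464
C(5,4)·0.703^4·0.297^1 = 0.362700
C(5,5)·0.703^5·0.297^0 = 0.171703
Sum = 0.9703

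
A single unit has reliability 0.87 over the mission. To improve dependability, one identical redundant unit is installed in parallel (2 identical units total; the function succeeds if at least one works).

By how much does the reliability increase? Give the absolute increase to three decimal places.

R_before = 0.87
R_after = 1 − (1 − 0.87)^2 = 0.983
ΔR = 0.983 − 0.87 = 0.113

0.113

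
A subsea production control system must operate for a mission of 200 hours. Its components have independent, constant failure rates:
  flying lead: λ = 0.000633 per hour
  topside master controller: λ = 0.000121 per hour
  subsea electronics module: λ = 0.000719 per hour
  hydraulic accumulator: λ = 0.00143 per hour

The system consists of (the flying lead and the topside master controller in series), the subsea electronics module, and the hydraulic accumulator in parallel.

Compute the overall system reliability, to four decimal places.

0.9953

R(flying lead) = exp(−0.000633 × 200) = 0.881086
R(topside master controller) = exp(−0.000121 × 200) = 0.976090
R(subsea electronics module) = exp(−0.000719 × 200) = 0.866061
R(hydraulic accumulator) = exp(−0.00143 × 200) = 0.751263
Series (flying lead and topside master controller): 0.881086 × 0.976090 = 0.860019
Parallel ([0.860019], subsea electronics module, and hydraulic accumulator): 1 − (1 − 0.860019)(1 − 0.866061)(1 − 0.751263) = 0.9953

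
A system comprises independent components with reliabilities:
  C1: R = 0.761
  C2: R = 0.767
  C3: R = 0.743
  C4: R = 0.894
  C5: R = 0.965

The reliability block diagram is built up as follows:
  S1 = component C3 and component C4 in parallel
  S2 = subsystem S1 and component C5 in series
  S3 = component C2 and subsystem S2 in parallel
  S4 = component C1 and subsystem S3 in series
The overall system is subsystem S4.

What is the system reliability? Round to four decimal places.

Parallel (C3 and C4): 1 − (1 − 0.743000)(1 − 0.894000) = 0.972758
Series ([0.972758] and C5): 0.972758 × 0.965000 = 0.938711
Parallel (C2 and [0.938711]): 1 − (1 − 0.767000)(1 − 0.938711) = 0.985720
Series (C1 and [0.985720]): 0.761000 × 0.985720 = 0.7501

0.7501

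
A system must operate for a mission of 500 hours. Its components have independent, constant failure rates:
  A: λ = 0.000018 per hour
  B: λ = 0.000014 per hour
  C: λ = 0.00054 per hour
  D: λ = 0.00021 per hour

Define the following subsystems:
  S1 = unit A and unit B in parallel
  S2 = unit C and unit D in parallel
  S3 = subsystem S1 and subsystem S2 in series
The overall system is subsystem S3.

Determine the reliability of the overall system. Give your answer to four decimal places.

R(A) = exp(−0.000018 × 500) = 0.991040
R(B) = exp(−0.000014 × 500) = 0.993024
R(C) = exp(−0.00054 × 500) = 0.763379
R(D) = exp(−0.00021 × 500) = 0.900325
Parallel (A and B): 1 − (1 − 0.991040)(1 − 0.993024) = 0.999937
Parallel (C and D): 1 − (1 − 0.763379)(1 − 0.900325) = 0.976415
Series ([0.999937] and [0.976415]): 0.999937 × 0.976415 = 0.9764

0.9764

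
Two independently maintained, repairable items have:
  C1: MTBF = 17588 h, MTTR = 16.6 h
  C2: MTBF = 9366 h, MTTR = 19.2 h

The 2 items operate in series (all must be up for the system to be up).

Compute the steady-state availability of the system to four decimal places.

A(C1) = MTBF/(MTBF+MTTR) = 17588/(17588+16.6) = 0.999057
A(C2) = MTBF/(MTBF+MTTR) = 9366/(9366+19.2) = 0.997954
Series availability: 0.999057 × 0.997954 = 0.9970

0.9970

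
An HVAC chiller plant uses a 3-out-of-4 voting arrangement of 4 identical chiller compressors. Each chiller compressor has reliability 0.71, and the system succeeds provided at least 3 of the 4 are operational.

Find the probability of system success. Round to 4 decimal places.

0.6693

R = Σ_{i=3}^{4} C(4,i) p^i (1−p)^{4−i} with p = 0.71
C(4,3)·0.71^3·0.29^1 = 0.415177
C(4,4)·0.71^4·0.29^0 = 0.254117
Sum = 0.6693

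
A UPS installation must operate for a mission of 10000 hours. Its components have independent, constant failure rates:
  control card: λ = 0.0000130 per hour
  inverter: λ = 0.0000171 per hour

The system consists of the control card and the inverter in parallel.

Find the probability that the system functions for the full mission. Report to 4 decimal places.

0.9808

R(control card) = exp(−0.0000130 × 10000) = 0.878095
R(inverter) = exp(−0.0000171 × 10000) = 0.842822
Parallel (control card and inverter): 1 − (1 − 0.878095)(1 − 0.842822) = 0.9808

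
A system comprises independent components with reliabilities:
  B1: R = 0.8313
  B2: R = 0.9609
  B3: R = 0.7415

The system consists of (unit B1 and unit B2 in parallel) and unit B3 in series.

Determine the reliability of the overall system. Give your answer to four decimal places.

0.7366

Parallel (B1 and B2): 1 − (1 − 0.831300)(1 − 0.960900) = 0.993404
Series ([0.993404] and B3): 0.993404 × 0.741500 = 0.7366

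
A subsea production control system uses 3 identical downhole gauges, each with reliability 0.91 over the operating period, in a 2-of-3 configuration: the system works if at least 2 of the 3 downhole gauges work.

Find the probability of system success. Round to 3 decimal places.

R = Σ_{i=2}^{3} C(3,i) p^i (1−p)^{3−i} with p = 0.91
C(3,2)·0.91^2·0.09^1 = 0.22359
C(3,3)·0.91^3·0.09^0 = 0.75357
Sum = 0.977

0.977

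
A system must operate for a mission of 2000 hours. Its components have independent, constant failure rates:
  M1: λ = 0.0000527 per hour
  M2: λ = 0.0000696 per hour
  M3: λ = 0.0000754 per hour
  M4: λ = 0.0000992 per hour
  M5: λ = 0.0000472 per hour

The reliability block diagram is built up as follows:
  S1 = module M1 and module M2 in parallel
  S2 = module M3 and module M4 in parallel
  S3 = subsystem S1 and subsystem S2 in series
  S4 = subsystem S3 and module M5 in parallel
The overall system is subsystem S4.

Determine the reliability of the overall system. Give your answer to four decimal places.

R(M1) = exp(−0.0000527 × 2000) = 0.899964
R(M2) = exp(−0.0000696 × 2000) = 0.870054
R(M3) = exp(−0.0000754 × 2000) = 0.860020
R(M4) = exp(−0.0000992 × 2000) = 0.820042
R(M5) = exp(−0.0000472 × 2000) = 0.909919
Parallel (M1 and M2): 1 − (1 − 0.899964)(1 − 0.870054) = 0.987001
Parallel (M3 and M4): 1 − (1 − 0.860020)(1 − 0.820042) = 0.974809
Series ([0.987001] and [0.974809]): 0.987001 × 0.974809 = 0.962137
Parallel ([0.962137] and M5): 1 − (1 − 0.962137)(1 − 0.909919) = 0.9966

0.9966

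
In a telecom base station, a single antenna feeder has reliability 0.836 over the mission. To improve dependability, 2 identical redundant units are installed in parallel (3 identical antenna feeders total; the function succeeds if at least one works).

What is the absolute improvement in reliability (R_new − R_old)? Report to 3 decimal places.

0.160

R_before = 0.836
R_after = 1 − (1 − 0.836)^3 = 0.996
ΔR = 0.996 − 0.836 = 0.160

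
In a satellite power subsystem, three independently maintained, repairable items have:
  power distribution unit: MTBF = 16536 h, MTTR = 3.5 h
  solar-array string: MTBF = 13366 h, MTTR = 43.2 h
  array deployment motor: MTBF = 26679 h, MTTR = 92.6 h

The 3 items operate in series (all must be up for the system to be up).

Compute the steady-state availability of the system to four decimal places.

0.9931

A(power distribution unit) = MTBF/(MTBF+MTTR) = 16536/(16536+3.5) = 0.999788
A(solar-array string) = MTBF/(MTBF+MTTR) = 13366/(13366+43.2) = 0.996778
A(array deployment motor) = MTBF/(MTBF+MTTR) = 26679/(26679+92.6) = 0.996541
Series availability: 0.999788 × 0.996778 × 0.996541 = 0.9931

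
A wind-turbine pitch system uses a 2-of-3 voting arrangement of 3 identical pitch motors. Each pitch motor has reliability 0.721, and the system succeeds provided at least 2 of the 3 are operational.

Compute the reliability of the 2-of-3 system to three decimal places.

R = Σ_{i=2}^{3} C(3,i) p^i (1−p)^{3−i} with p = 0.721
C(3,2)·0.721^2·0.279^1 = 0.43511
C(3,3)·0.721^3·0.279^0 = 0.37481
Sum = 0.810

0.810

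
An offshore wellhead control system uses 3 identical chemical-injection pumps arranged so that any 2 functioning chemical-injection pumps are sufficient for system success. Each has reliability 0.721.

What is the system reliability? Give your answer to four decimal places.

R = Σ_{i=2}^{3} C(3,i) p^i (1−p)^{3−i} with p = 0.721
C(3,2)·0.721^2·0.279^1 = 0.435107
C(3,3)·0.721^3·0.279^0 = 0.374805
Sum = 0.8099

0.8099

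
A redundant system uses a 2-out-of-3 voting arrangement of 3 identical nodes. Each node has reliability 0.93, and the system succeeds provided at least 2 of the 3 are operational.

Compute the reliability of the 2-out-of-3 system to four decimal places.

0.9860

R = Σ_{i=2}^{3} C(3,i) p^i (1−p)^{3−i} with p = 0.93
C(3,2)·0.93^2·0.07^1 = 0.181629
C(3,3)·0.93^3·0.07^0 = 0.804357
Sum = 0.9860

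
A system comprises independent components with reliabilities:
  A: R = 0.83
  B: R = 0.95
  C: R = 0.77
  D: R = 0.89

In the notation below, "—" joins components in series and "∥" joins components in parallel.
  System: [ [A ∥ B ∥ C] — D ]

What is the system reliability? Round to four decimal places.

Parallel (A, B, and C): 1 − (1 − 0.830000)(1 − 0.950000)(1 − 0.770000) = 0.998045
Series ([0.998045] and D): 0.998045 × 0.890000 = 0.8883

0.8883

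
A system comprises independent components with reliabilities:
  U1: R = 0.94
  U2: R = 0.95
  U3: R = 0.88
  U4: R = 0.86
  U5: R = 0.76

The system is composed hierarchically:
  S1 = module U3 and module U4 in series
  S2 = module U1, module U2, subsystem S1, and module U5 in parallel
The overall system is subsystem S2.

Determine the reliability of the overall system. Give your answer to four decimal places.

0.9998

Series (U3 and U4): 0.880000 × 0.860000 = 0.756800
Parallel (U1, U2, [0.756800], and U5): 1 − (1 − 0.940000)(1 − 0.950000)(1 − 0.756800)(1 − 0.760000) = 0.9998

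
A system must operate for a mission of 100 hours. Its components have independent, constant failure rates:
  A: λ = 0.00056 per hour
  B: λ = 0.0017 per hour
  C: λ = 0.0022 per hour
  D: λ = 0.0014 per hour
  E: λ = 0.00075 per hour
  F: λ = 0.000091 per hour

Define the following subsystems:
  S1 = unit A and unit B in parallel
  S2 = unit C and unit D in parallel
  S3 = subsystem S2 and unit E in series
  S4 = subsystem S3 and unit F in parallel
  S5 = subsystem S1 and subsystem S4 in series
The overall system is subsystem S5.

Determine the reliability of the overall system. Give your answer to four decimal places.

0.9906

R(A) = exp(−0.00056 × 100) = 0.945539
R(B) = exp(−0.0017 × 100) = 0.843665
R(C) = exp(−0.0022 × 100) = 0.802519
R(D) = exp(−0.0014 × 100) = 0.869358
R(E) = exp(−0.00075 × 100) = 0.927743
R(F) = exp(−0.000091 × 100) = 0.990941
Parallel (A and B): 1 − (1 − 0.945539)(1 − 0.843665) = 0.991486
Parallel (C and D): 1 − (1 − 0.802519)(1 − 0.869358) = 0.974201
Series ([0.974201] and E): 0.974201 × 0.927743 = 0.903808
Parallel ([0.903808] and F): 1 − (1 − 0.903808)(1 − 0.990941) = 0.999129
Series ([0.991486] and [0.999129]): 0.991486 × 0.999129 = 0.9906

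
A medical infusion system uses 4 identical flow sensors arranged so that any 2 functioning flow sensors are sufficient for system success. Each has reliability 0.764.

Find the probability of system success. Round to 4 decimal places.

0.9567

R = Σ_{i=2}^{4} C(4,i) p^i (1−p)^{4−i} with p = 0.764
C(4,2)·0.764^2·0.236^2 = 0.195057
C(4,3)·0.764^3·0.236^1 = 0.420971
C(4,4)·0.764^4·0.236^0 = 0.340701
Sum = 0.9567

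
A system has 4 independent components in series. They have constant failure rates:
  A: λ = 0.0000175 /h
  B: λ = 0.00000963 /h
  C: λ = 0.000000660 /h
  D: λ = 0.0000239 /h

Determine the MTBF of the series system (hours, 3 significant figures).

Series of exponential components: λ_sys = Σ λ_i
λ_sys = 0.0000175 + 0.00000963 + 0.000000660 + 0.0000239 = 5.1690e-05 /h
MTBF = 1 / λ_sys = 19300 h

19300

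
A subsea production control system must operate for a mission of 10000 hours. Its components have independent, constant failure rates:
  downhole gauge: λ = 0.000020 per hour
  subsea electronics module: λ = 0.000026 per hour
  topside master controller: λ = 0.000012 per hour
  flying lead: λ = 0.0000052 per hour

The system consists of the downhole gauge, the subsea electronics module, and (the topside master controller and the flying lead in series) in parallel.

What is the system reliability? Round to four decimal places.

R(downhole gauge) = exp(−0.000020 × 10000) = 0.818731
R(subsea electronics module) = exp(−0.000026 × 10000) = 0.771052
R(topside master controller) = exp(−0.000012 × 10000) = 0.886920
R(flying lead) = exp(−0.0000052 × 10000) = 0.949329
Series (topside master controller and flying lead): 0.886920 × 0.949329 = 0.841979
Parallel (downhole gauge, subsea electronics module, and [0.841979]): 1 − (1 − 0.818731)(1 − 0.771052)(1 − 0.841979) = 0.9934

0.9934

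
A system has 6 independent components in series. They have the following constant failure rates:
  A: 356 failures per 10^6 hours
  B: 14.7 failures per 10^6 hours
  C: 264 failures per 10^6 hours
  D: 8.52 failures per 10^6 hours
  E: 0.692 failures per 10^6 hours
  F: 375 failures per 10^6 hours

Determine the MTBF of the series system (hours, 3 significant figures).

Series of exponential components: λ_sys = Σ λ_i
λ_sys = 0.000356 + 0.0000147 + 0.000264 + 0.00000852 + 0.000000692 + 0.000375 = 1.0189e-03 /h
MTBF = 1 / λ_sys = 981 h

981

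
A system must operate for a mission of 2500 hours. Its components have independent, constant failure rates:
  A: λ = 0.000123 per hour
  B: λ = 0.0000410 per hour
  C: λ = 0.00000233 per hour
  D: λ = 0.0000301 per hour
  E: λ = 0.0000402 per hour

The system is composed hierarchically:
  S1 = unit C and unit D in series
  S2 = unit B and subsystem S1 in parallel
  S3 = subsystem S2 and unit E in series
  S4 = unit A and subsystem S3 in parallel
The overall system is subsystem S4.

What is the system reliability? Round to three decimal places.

0.973

R(A) = exp(−0.000123 × 2500) = 0.73528
R(B) = exp(−0.0000410 × 2500) = 0.90258
R(C) = exp(−0.00000233 × 2500) = 0.99419
R(D) = exp(−0.0000301 × 2500) = 0.92751
R(E) = exp(−0.0000402 × 2500) = 0.90439
Series (C and D): 0.99419 × 0.92751 = 0.92212
Parallel (B and [0.92212]): 1 − (1 − 0.90258)(1 − 0.92212) = 0.99241
Series ([0.99241] and E): 0.99241 × 0.90439 = 0.89753
Parallel (A and [0.89753]): 1 − (1 − 0.73528)(1 − 0.89753) = 0.973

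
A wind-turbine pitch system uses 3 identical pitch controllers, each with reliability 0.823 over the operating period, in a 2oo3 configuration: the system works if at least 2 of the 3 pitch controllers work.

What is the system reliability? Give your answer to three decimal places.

0.917

R = Σ_{i=2}^{3} C(3,i) p^i (1−p)^{3−i} with p = 0.823
C(3,2)·0.823^2·0.177^1 = 0.35966
C(3,3)·0.823^3·0.177^0 = 0.55744
Sum = 0.917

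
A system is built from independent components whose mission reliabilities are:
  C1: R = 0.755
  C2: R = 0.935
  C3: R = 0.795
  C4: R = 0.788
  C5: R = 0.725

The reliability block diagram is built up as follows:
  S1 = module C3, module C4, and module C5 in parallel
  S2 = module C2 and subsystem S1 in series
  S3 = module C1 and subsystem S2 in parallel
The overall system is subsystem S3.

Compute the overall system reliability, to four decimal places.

Parallel (C3, C4, and C5): 1 − (1 − 0.795000)(1 − 0.788000)(1 − 0.725000) = 0.988049
Series (C2 and [0.988049]): 0.935000 × 0.988049 = 0.923826
Parallel (C1 and [0.923826]): 1 − (1 − 0.755000)(1 − 0.923826) = 0.9813

0.9813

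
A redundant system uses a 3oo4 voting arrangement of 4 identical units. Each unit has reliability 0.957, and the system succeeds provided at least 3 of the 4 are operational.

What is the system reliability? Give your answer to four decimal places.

0.9895

R = Σ_{i=3}^{4} C(4,i) p^i (1−p)^{4−i} with p = 0.957
C(4,3)·0.957^3·0.043^1 = 0.150752
C(4,4)·0.957^4·0.043^0 = 0.838779
Sum = 0.9895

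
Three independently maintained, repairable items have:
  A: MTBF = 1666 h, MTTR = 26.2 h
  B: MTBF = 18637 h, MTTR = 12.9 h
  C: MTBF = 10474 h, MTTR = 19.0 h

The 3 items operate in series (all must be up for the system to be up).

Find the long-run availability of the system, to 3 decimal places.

0.982

A(A) = MTBF/(MTBF+MTTR) = 1666/(1666+26.2) = 0.984517
A(B) = MTBF/(MTBF+MTTR) = 18637/(18637+12.9) = 0.999308
A(C) = MTBF/(MTBF+MTTR) = 10474/(10474+19.0) = 0.998189
Series availability: 0.984517 × 0.999308 × 0.998189 = 0.982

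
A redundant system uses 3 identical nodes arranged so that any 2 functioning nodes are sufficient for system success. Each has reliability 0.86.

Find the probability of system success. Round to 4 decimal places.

R = Σ_{i=2}^{3} C(3,i) p^i (1−p)^{3−i} with p = 0.86
C(3,2)·0.86^2·0.14^1 = 0.310632
C(3,3)·0.86^3·0.14^0 = 0.636056
Sum = 0.9467

0.9467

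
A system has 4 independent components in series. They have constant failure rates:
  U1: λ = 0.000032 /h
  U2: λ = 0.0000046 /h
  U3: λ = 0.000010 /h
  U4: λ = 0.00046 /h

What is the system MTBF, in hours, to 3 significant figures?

Series of exponential components: λ_sys = Σ λ_i
λ_sys = 0.000032 + 0.0000046 + 0.000010 + 0.00046 = 5.0660e-04 /h
MTBF = 1 / λ_sys = 1970 h

1970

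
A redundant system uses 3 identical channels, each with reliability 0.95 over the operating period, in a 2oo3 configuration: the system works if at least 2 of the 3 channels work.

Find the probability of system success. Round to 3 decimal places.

0.993

R = Σ_{i=2}^{3} C(3,i) p^i (1−p)^{3−i} with p = 0.95
C(3,2)·0.95^2·0.05^1 = 0.13538
C(3,3)·0.95^3·0.05^0 = 0.85738
Sum = 0.993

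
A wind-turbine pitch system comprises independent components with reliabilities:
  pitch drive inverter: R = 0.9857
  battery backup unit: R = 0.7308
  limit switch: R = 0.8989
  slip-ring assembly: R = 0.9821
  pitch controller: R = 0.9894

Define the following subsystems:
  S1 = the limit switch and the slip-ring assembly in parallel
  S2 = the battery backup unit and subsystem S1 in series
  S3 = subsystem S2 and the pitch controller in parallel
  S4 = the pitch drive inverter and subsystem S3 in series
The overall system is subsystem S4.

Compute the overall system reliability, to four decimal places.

Parallel (limit switch and slip-ring assembly): 1 − (1 − 0.898900)(1 − 0.982100) = 0.998190
Series (battery backup unit and [0.998190]): 0.730800 × 0.998190 = 0.729477
Parallel ([0.729477] and pitch controller): 1 − (1 − 0.729477)(1 − 0.989400) = 0.997132
Series (pitch drive inverter and [0.997132]): 0.985700 × 0.997132 = 0.9829

0.9829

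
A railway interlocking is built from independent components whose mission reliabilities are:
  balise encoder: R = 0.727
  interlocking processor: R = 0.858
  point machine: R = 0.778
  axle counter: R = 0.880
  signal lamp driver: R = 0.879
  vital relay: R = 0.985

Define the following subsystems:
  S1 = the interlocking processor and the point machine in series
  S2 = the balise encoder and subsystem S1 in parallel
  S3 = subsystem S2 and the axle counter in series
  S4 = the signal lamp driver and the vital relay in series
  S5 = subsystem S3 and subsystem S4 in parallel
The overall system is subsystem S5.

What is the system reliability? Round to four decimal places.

Series (interlocking processor and point machine): 0.858000 × 0.778000 = 0.667524
Parallel (balise encoder and [0.667524]): 1 − (1 − 0.727000)(1 − 0.667524) = 0.909234
Series ([0.909234] and axle counter): 0.909234 × 0.880000 = 0.800126
Series (signal lamp driver and vital relay): 0.879000 × 0.985000 = 0.865815
Parallel ([0.800126] and [0.865815]): 1 − (1 − 0.800126)(1 − 0.865815) = 0.9732

0.9732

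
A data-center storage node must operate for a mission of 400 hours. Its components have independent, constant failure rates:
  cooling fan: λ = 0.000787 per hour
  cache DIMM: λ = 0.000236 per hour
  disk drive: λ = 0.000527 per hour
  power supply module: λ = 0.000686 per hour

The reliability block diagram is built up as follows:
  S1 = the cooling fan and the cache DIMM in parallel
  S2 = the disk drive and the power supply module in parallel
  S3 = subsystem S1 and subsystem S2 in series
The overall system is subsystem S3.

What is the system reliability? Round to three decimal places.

0.931

R(cooling fan) = exp(−0.000787 × 400) = 0.72993
R(cache DIMM) = exp(−0.000236 × 400) = 0.90992
R(disk drive) = exp(−0.000527 × 400) = 0.80994
R(power supply module) = exp(−0.000686 × 400) = 0.76003
Parallel (cooling fan and cache DIMM): 1 − (1 − 0.72993)(1 − 0.90992) = 0.97567
Parallel (disk drive and power supply module): 1 − (1 − 0.80994)(1 − 0.76003) = 0.95439
Series ([0.97567] and [0.95439]): 0.97567 × 0.95439 = 0.931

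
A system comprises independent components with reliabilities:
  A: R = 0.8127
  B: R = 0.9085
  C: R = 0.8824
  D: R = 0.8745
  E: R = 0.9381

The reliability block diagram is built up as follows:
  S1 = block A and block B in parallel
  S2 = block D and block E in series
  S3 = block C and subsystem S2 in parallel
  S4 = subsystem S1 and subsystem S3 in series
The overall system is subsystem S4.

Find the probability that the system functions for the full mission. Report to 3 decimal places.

Parallel (A and B): 1 − (1 − 0.81270)(1 − 0.90850) = 0.98286
Series (D and E): 0.87450 × 0.93810 = 0.82037
Parallel (C and [0.82037]): 1 − (1 − 0.88240)(1 − 0.82037) = 0.97888
Series ([0.98286] and [0.97888]): 0.98286 × 0.97888 = 0.962

0.962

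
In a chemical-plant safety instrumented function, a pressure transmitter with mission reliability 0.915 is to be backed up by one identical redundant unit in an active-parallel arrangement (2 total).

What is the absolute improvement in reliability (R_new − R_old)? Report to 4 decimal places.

R_before = 0.915
R_after = 1 − (1 − 0.915)^2 = 0.9928
ΔR = 0.9928 − 0.915 = 0.0778

0.0778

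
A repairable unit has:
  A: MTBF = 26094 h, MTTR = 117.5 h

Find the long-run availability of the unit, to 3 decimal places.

A(A) = MTBF/(MTBF+MTTR) = 26094/(26094+117.5) = 0.996

0.996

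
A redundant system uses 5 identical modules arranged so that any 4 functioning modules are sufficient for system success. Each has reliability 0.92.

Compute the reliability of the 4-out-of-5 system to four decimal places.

0.9456

R = Σ_{i=4}^{5} C(5,i) p^i (1−p)^{5−i} with p = 0.92
C(5,4)·0.92^4·0.08^1 = 0.286557
C(5,5)·0.92^5·0.08^0 = 0.659082
Sum = 0.9456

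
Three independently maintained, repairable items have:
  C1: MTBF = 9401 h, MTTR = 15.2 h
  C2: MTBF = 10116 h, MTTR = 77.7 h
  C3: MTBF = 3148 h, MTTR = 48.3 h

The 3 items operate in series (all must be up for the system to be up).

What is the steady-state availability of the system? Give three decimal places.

A(C1) = MTBF/(MTBF+MTTR) = 9401/(9401+15.2) = 0.998386
A(C2) = MTBF/(MTBF+MTTR) = 10116/(10116+77.7) = 0.992378
A(C3) = MTBF/(MTBF+MTTR) = 3148/(3148+48.3) = 0.984889
Series availability: 0.998386 × 0.992378 × 0.984889 = 0.976

0.976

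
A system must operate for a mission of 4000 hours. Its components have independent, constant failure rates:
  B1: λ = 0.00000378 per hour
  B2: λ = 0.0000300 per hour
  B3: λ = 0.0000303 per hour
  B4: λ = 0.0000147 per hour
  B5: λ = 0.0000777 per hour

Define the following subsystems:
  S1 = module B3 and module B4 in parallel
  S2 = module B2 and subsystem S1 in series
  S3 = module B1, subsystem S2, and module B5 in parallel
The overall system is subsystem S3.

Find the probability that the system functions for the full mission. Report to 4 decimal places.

0.9995

R(B1) = exp(−0.00000378 × 4000) = 0.984994
R(B2) = exp(−0.0000300 × 4000) = 0.886920
R(B3) = exp(−0.0000303 × 4000) = 0.885857
R(B4) = exp(−0.0000147 × 4000) = 0.942895
R(B5) = exp(−0.0000777 × 4000) = 0.732860
Parallel (B3 and B4): 1 − (1 − 0.885857)(1 − 0.942895) = 0.993482
Series (B2 and [0.993482]): 0.886920 × 0.993482 = 0.881139
Parallel (B1, [0.881139], and B5): 1 − (1 − 0.984994)(1 − 0.881139)(1 − 0.732860) = 0.9995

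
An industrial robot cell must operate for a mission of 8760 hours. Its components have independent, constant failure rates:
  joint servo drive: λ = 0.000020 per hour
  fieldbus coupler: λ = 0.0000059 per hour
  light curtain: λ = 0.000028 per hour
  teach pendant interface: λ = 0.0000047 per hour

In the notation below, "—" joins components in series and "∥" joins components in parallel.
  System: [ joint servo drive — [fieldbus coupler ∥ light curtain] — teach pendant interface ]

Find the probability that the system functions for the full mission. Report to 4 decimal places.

0.7966

R(joint servo drive) = exp(−0.000020 × 8760) = 0.839289
R(fieldbus coupler) = exp(−0.0000059 × 8760) = 0.949629
R(light curtain) = exp(−0.000028 × 8760) = 0.782485
R(teach pendant interface) = exp(−0.0000047 × 8760) = 0.959664
Parallel (fieldbus coupler and light curtain): 1 − (1 − 0.949629)(1 − 0.782485) = 0.989044
Series (joint servo drive, [0.989044], and teach pendant interface): 0.839289 × 0.989044 × 0.959664 = 0.7966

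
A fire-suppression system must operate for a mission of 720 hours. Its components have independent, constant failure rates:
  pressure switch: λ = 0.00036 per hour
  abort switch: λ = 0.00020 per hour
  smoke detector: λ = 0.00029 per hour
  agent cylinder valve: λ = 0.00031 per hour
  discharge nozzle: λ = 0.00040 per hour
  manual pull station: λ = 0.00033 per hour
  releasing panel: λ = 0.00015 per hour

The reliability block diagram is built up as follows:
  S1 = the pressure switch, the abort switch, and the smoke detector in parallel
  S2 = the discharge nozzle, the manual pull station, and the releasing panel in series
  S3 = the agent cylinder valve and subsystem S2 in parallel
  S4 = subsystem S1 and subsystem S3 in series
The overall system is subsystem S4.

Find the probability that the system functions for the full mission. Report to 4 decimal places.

R(pressure switch) = exp(−0.00036 × 720) = 0.771669
R(abort switch) = exp(−0.00020 × 720) = 0.865888
R(smoke detector) = exp(−0.00029 × 720) = 0.811558
R(agent cylinder valve) = exp(−0.00031 × 720) = 0.799955
R(discharge nozzle) = exp(−0.00040 × 720) = 0.749762
R(manual pull station) = exp(−0.00033 × 720) = 0.788518
R(releasing panel) = exp(−0.00015 × 720) = 0.897628
Parallel (pressure switch, abort switch, and smoke detector): 1 − (1 − 0.771669)(1 − 0.865888)(1 − 0.811558) = 0.994230
Series (discharge nozzle, manual pull station, and releasing panel): 0.749762 × 0.788518 × 0.897628 = 0.530678
Parallel (agent cylinder valve and [0.530678]): 1 − (1 − 0.799955)(1 − 0.530678) = 0.906114
Series ([0.994230] and [0.906114]): 0.994230 × 0.906114 = 0.9009

0.9009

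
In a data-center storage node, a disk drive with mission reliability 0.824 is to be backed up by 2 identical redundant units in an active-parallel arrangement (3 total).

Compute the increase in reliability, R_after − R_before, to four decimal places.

R_before = 0.824
R_after = 1 − (1 − 0.824)^3 = 0.9945
ΔR = 0.9945 − 0.824 = 0.1705

0.1705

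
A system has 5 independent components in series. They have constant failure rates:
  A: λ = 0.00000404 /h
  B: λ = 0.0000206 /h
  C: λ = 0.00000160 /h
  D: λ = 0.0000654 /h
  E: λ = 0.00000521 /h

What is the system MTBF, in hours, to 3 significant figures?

Series of exponential components: λ_sys = Σ λ_i
λ_sys = 0.00000404 + 0.0000206 + 0.00000160 + 0.0000654 + 0.00000521 = 9.6850e-05 /h
MTBF = 1 / λ_sys = 10300 h

10300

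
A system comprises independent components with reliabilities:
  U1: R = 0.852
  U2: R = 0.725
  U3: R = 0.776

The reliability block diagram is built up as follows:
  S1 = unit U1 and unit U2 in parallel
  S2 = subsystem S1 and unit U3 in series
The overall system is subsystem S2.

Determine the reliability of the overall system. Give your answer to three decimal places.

Parallel (U1 and U2): 1 − (1 − 0.85200)(1 − 0.72500) = 0.95930
Series ([0.95930] and U3): 0.95930 × 0.77600 = 0.744

0.744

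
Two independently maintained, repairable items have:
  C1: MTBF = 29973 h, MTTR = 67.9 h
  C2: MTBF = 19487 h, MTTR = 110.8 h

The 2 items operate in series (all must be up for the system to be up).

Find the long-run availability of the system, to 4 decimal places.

A(C1) = MTBF/(MTBF+MTTR) = 29973/(29973+67.9) = 0.997740
A(C2) = MTBF/(MTBF+MTTR) = 19487/(19487+110.8) = 0.994346
Series availability: 0.997740 × 0.994346 = 0.9921

0.9921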